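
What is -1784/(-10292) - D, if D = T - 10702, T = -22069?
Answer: 84320229/2573 ≈ 32771.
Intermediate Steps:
D = -32771 (D = -22069 - 10702 = -32771)
-1784/(-10292) - D = -1784/(-10292) - 1*(-32771) = -1784*(-1/10292) + 32771 = 446/2573 + 32771 = 84320229/2573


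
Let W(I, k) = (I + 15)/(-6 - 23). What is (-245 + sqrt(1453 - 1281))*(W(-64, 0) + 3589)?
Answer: -25511850/29 + 208260*sqrt(43)/29 ≈ -8.3263e+5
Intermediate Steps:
W(I, k) = -15/29 - I/29 (W(I, k) = (15 + I)/(-29) = (15 + I)*(-1/29) = -15/29 - I/29)
(-245 + sqrt(1453 - 1281))*(W(-64, 0) + 3589) = (-245 + sqrt(1453 - 1281))*((-15/29 - 1/29*(-64)) + 3589) = (-245 + sqrt(172))*((-15/29 + 64/29) + 3589) = (-245 + 2*sqrt(43))*(49/29 + 3589) = (-245 + 2*sqrt(43))*(104130/29) = -25511850/29 + 208260*sqrt(43)/29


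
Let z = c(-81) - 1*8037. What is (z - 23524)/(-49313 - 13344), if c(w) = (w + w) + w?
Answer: 31804/62657 ≈ 0.50759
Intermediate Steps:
c(w) = 3*w (c(w) = 2*w + w = 3*w)
z = -8280 (z = 3*(-81) - 1*8037 = -243 - 8037 = -8280)
(z - 23524)/(-49313 - 13344) = (-8280 - 23524)/(-49313 - 13344) = -31804/(-62657) = -31804*(-1/62657) = 31804/62657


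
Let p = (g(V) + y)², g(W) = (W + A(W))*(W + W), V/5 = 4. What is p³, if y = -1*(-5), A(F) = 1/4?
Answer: 293052649656390625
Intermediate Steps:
A(F) = ¼
V = 20 (V = 5*4 = 20)
y = 5
g(W) = 2*W*(¼ + W) (g(W) = (W + ¼)*(W + W) = (¼ + W)*(2*W) = 2*W*(¼ + W))
p = 664225 (p = ((½)*20*(1 + 4*20) + 5)² = ((½)*20*(1 + 80) + 5)² = ((½)*20*81 + 5)² = (810 + 5)² = 815² = 664225)
p³ = 664225³ = 293052649656390625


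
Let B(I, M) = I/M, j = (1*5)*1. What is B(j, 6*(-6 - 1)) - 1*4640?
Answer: -194885/42 ≈ -4640.1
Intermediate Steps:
j = 5 (j = 5*1 = 5)
B(j, 6*(-6 - 1)) - 1*4640 = 5/((6*(-6 - 1))) - 1*4640 = 5/((6*(-7))) - 4640 = 5/(-42) - 4640 = 5*(-1/42) - 4640 = -5/42 - 4640 = -194885/42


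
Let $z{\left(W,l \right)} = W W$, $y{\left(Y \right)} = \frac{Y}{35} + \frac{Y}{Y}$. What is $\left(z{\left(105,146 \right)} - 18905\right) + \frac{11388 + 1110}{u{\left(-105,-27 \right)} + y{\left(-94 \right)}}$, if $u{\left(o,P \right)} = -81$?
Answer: $- \frac{11621075}{1447} \approx -8031.1$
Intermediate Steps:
$y{\left(Y \right)} = 1 + \frac{Y}{35}$ ($y{\left(Y \right)} = Y \frac{1}{35} + 1 = \frac{Y}{35} + 1 = 1 + \frac{Y}{35}$)
$z{\left(W,l \right)} = W^{2}$
$\left(z{\left(105,146 \right)} - 18905\right) + \frac{11388 + 1110}{u{\left(-105,-27 \right)} + y{\left(-94 \right)}} = \left(105^{2} - 18905\right) + \frac{11388 + 1110}{-81 + \left(1 + \frac{1}{35} \left(-94\right)\right)} = \left(11025 - 18905\right) + \frac{12498}{-81 + \left(1 - \frac{94}{35}\right)} = -7880 + \frac{12498}{-81 - \frac{59}{35}} = -7880 + \frac{12498}{- \frac{2894}{35}} = -7880 + 12498 \left(- \frac{35}{2894}\right) = -7880 - \frac{218715}{1447} = - \frac{11621075}{1447}$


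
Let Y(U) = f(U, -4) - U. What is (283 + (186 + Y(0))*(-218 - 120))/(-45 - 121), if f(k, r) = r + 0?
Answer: 61233/166 ≈ 368.87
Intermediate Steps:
f(k, r) = r
Y(U) = -4 - U
(283 + (186 + Y(0))*(-218 - 120))/(-45 - 121) = (283 + (186 + (-4 - 1*0))*(-218 - 120))/(-45 - 121) = (283 + (186 + (-4 + 0))*(-338))/(-166) = (283 + (186 - 4)*(-338))*(-1/166) = (283 + 182*(-338))*(-1/166) = (283 - 61516)*(-1/166) = -61233*(-1/166) = 61233/166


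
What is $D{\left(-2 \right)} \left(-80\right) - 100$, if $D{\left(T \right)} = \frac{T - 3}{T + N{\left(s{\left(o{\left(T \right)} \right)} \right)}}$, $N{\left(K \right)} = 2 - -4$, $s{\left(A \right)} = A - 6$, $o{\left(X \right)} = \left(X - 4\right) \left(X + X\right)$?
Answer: $0$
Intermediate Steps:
$o{\left(X \right)} = 2 X \left(-4 + X\right)$ ($o{\left(X \right)} = \left(-4 + X\right) 2 X = 2 X \left(-4 + X\right)$)
$s{\left(A \right)} = -6 + A$ ($s{\left(A \right)} = A - 6 = -6 + A$)
$N{\left(K \right)} = 6$ ($N{\left(K \right)} = 2 + 4 = 6$)
$D{\left(T \right)} = \frac{-3 + T}{6 + T}$ ($D{\left(T \right)} = \frac{T - 3}{T + 6} = \frac{-3 + T}{6 + T}$)
$D{\left(-2 \right)} \left(-80\right) - 100 = \frac{-3 - 2}{6 - 2} \left(-80\right) - 100 = \frac{1}{4} \left(-5\right) \left(-80\right) - 100 = \left(- \frac{5}{4}\right) \left(-80\right) - 100 = 100 - 100 = 0$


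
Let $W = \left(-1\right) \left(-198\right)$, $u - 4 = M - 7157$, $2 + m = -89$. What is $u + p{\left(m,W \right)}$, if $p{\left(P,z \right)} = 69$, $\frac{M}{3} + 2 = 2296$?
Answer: $-202$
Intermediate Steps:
$m = -91$ ($m = -2 - 89 = -91$)
$M = 6882$ ($M = -6 + 3 \cdot 2296 = -6 + 6888 = 6882$)
$u = -271$ ($u = 4 + \left(6882 - 7157\right) = 4 - 275 = -271$)
$W = 198$
$u + p{\left(m,W \right)} = -271 + 69 = -202$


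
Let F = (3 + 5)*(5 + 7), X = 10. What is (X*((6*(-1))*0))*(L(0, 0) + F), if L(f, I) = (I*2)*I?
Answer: 0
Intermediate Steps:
L(f, I) = 2*I**2 (L(f, I) = (2*I)*I = 2*I**2)
F = 96 (F = 8*12 = 96)
(X*((6*(-1))*0))*(L(0, 0) + F) = (10*((6*(-1))*0))*(2*0**2 + 96) = (10*(-6*0))*(2*0 + 96) = (10*0)*(0 + 96) = 0*96 = 0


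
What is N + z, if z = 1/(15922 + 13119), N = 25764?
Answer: 748212325/29041 ≈ 25764.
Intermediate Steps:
z = 1/29041 ≈ 3.4434e-5
N + z = 25764 + 1/29041 = 748212325/29041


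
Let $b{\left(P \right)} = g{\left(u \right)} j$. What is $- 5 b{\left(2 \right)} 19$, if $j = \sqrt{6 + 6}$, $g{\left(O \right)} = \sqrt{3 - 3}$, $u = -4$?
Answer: $0$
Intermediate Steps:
$g{\left(O \right)} = 0$ ($g{\left(O \right)} = \sqrt{0} = 0$)
$j = 2 \sqrt{3}$ ($j = \sqrt{12} = 2 \sqrt{3} \approx 3.4641$)
$b{\left(P \right)} = 0$ ($b{\left(P \right)} = 0 \cdot 2 \sqrt{3} = 0$)
$- 5 b{\left(2 \right)} 19 = \left(-5\right) 0 \cdot 19 = 0 \cdot 19 = 0$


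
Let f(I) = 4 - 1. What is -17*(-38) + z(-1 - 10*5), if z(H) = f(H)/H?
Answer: 10981/17 ≈ 645.94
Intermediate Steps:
f(I) = 3
z(H) = 3/H
-17*(-38) + z(-1 - 10*5) = -17*(-38) + 3/(-1 - 10*5) = 646 + 3/(-1 - 2*25) = 646 + 3/(-1 - 50) = 646 + 3/(-51) = 646 + 3*(-1/51) = 646 - 1/17 = 10981/17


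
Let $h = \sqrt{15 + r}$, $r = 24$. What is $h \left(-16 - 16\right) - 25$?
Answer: $-25 - 32 \sqrt{39} \approx -224.84$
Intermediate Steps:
$h = \sqrt{39}$ ($h = \sqrt{15 + 24} = \sqrt{39} \approx 6.245$)
$h \left(-16 - 16\right) - 25 = \sqrt{39} \left(-16 - 16\right) - 25 = \sqrt{39} \left(-32\right) - 25 = - 32 \sqrt{39} - 25 = -25 - 32 \sqrt{39}$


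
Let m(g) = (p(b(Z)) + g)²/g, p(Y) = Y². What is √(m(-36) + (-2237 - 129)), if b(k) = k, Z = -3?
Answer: I*√9545/2 ≈ 48.849*I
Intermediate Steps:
m(g) = (9 + g)²/g (m(g) = ((-3)² + g)²/g = (9 + g)²/g)
√(m(-36) + (-2237 - 129)) = √((9 - 36)²/(-36) + (-2237 - 129)) = √(-1/36*(-27)² - 2366) = √(-1/36*729 - 2366) = √(-81/4 - 2366) = √(-9545/4) = I*√9545/2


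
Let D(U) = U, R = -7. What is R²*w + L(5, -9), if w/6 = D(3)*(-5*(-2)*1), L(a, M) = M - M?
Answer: 8820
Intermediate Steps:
L(a, M) = 0
w = 180 (w = 6*(3*(-5*(-2)*1)) = 6*(3*(10*1)) = 6*(3*10) = 6*30 = 180)
R²*w + L(5, -9) = (-7)²*180 + 0 = 49*180 + 0 = 8820 + 0 = 8820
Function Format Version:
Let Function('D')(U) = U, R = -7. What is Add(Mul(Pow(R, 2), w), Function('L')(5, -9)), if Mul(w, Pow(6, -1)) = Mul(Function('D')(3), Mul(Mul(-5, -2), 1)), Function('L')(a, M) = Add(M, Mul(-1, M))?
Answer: 8820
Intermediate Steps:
Function('L')(a, M) = 0
w = 180 (w = Mul(6, Mul(3, Mul(Mul(-5, -2), 1))) = Mul(6, Mul(3, Mul(10, 1))) = Mul(6, Mul(3, 10)) = Mul(6, 30) = 180)
Add(Mul(Pow(R, 2), w), Function('L')(5, -9)) = Add(Mul(Pow(-7, 2), 180), 0) = Add(Mul(49, 180), 0) = Add(8820, 0) = 8820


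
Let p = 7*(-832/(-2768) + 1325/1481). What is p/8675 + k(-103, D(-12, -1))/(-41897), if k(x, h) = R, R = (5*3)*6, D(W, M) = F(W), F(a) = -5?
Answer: -110225418627/93122273829175 ≈ -0.0011837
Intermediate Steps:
D(W, M) = -5
R = 90 (R = 15*6 = 90)
k(x, h) = 90
p = 2143659/256213 (p = 7*(-832*(-1/2768) + 1325*(1/1481)) = 7*(52/173 + 1325/1481) = 7*(306237/256213) = 2143659/256213 ≈ 8.3667)
p/8675 + k(-103, D(-12, -1))/(-41897) = (2143659/256213)/8675 + 90/(-41897) = (2143659/256213)*(1/8675) + 90*(-1/41897) = 2143659/2222647775 - 90/41897 = -110225418627/93122273829175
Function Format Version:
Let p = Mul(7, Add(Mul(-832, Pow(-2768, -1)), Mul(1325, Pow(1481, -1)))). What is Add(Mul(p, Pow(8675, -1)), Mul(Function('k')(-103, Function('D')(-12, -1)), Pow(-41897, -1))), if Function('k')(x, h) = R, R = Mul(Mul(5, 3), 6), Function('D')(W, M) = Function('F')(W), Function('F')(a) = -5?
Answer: Rational(-110225418627, 93122273829175) ≈ -0.0011837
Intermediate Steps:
Function('D')(W, M) = -5
R = 90 (R = Mul(15, 6) = 90)
Function('k')(x, h) = 90
p = Rational(2143659, 256213) (p = Mul(7, Add(Mul(-832, Rational(-1, 2768)), Mul(1325, Rational(1, 1481)))) = Mul(7, Add(Rational(52, 173), Rational(1325, 1481))) = Mul(7, Rational(306237, 256213)) = Rational(2143659, 256213) ≈ 8.3667)
Add(Mul(p, Pow(8675, -1)), Mul(Function('k')(-103, Function('D')(-12, -1)), Pow(-41897, -1))) = Add(Mul(Rational(2143659, 256213), Pow(8675, -1)), Mul(90, Pow(-41897, -1))) = Add(Mul(Rational(2143659, 256213), Rational(1, 8675)), Mul(90, Rational(-1, 41897))) = Add(Rational(2143659, 2222647775), Rational(-90, 41897)) = Rational(-110225418627, 93122273829175)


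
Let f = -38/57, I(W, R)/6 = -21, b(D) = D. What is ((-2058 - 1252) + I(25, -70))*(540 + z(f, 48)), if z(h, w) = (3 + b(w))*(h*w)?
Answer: 3752112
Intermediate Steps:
I(W, R) = -126 (I(W, R) = 6*(-21) = -126)
f = -⅔ (f = -38*1/57 = -⅔ ≈ -0.66667)
z(h, w) = h*w*(3 + w) (z(h, w) = (3 + w)*(h*w) = h*w*(3 + w))
((-2058 - 1252) + I(25, -70))*(540 + z(f, 48)) = ((-2058 - 1252) - 126)*(540 - ⅔*48*(3 + 48)) = (-3310 - 126)*(540 - ⅔*48*51) = -3436*(540 - 1632) = -3436*(-1092) = 3752112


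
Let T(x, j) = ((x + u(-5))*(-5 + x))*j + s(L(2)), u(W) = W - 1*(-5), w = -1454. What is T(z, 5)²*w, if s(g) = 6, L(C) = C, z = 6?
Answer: -1884384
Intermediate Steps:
u(W) = 5 + W (u(W) = W + 5 = 5 + W)
T(x, j) = 6 + j*x*(-5 + x) (T(x, j) = ((x + (5 - 5))*(-5 + x))*j + 6 = ((x + 0)*(-5 + x))*j + 6 = (x*(-5 + x))*j + 6 = j*x*(-5 + x) + 6 = 6 + j*x*(-5 + x))
T(z, 5)²*w = (6 + 5*6² - 5*5*6)²*(-1454) = (6 + 5*36 - 150)²*(-1454) = (6 + 180 - 150)²*(-1454) = 36²*(-1454) = 1296*(-1454) = -1884384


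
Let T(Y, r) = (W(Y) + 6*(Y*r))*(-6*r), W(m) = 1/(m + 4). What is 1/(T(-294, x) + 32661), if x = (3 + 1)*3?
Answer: 145/225729801 ≈ 6.4236e-7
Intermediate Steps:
x = 12 (x = 4*3 = 12)
W(m) = 1/(4 + m)
T(Y, r) = -6*r*(1/(4 + Y) + 6*Y*r) (T(Y, r) = (1/(4 + Y) + 6*(Y*r))*(-6*r) = (1/(4 + Y) + 6*Y*r)*(-6*r) = -6*r*(1/(4 + Y) + 6*Y*r))
1/(T(-294, x) + 32661) = 1/(-6*12*(1 + 6*(-294)*12*(4 - 294))/(4 - 294) + 32661) = 1/(-6*12*(1 + 6*(-294)*12*(-290))/(-290) + 32661) = 1/(-6*12*(-1/290)*(1 + 6138720) + 32661) = 1/(-6*12*(-1/290)*6138721 + 32661) = 1/(220993956/145 + 32661) = 1/(225729801/145) = 145/225729801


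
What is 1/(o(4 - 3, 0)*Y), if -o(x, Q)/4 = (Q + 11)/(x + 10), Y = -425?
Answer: 1/1700 ≈ 0.00058824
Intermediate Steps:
o(x, Q) = -4*(11 + Q)/(10 + x) (o(x, Q) = -4*(Q + 11)/(x + 10) = -4*(11 + Q)/(10 + x))
1/(o(4 - 3, 0)*Y) = 1/((4*(-11 - 1*0)/(10 + (4 - 3)))*(-425)) = 1/((4*(-11 + 0)/(10 + 1))*(-425)) = 1/((4*(-11)/11)*(-425)) = 1/((4*(1/11)*(-11))*(-425)) = 1/(-4*(-425)) = 1/1700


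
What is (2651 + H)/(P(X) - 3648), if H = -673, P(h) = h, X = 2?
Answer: -989/1823 ≈ -0.54251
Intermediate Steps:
(2651 + H)/(P(X) - 3648) = (2651 - 673)/(2 - 3648) = 1978/(-3646) = 1978*(-1/3646) = -989/1823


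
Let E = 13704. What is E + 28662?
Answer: 42366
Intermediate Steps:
E + 28662 = 13704 + 28662 = 42366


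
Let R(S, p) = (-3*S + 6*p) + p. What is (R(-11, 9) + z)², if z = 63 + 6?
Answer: 27225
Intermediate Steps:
R(S, p) = -3*S + 7*p
z = 69
(R(-11, 9) + z)² = ((-3*(-11) + 7*9) + 69)² = ((33 + 63) + 69)² = (96 + 69)² = 165² = 27225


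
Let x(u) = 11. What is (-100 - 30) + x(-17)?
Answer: -119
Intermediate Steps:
(-100 - 30) + x(-17) = (-100 - 30) + 11 = -130 + 11 = -119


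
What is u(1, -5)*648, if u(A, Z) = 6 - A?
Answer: 3240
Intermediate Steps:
u(1, -5)*648 = (6 - 1*1)*648 = (6 - 1)*648 = 5*648 = 3240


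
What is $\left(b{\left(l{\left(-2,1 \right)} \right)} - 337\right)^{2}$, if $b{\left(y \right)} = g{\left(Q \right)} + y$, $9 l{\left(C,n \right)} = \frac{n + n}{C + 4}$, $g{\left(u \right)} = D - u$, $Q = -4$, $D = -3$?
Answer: $\frac{9138529}{81} \approx 1.1282 \cdot 10^{5}$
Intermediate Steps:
$g{\left(u \right)} = -3 - u$
$l{\left(C,n \right)} = \frac{2 n}{9 \left(4 + C\right)}$ ($l{\left(C,n \right)} = \frac{\left(n + n\right) \frac{1}{C + 4}}{9} = \frac{2 n \frac{1}{4 + C}}{9} = \frac{2 n}{9 \left(4 + C\right)}$)
$b{\left(y \right)} = 1 + y$ ($b{\left(y \right)} = \left(-3 - -4\right) + y = \left(-3 + 4\right) + y = 1 + y$)
$\left(b{\left(l{\left(-2,1 \right)} \right)} - 337\right)^{2} = \left(\left(1 + \frac{2}{9} \cdot 1 \frac{1}{4 - 2}\right) - 337\right)^{2} = \left(\left(1 + \frac{2}{9} \cdot 1 \cdot \frac{1}{2}\right) - 337\right)^{2} = \left(\left(1 + \frac{1}{9}\right) - 337\right)^{2} = \left(\frac{10}{9} - 337\right)^{2} = \left(- \frac{3023}{9}\right)^{2} = \frac{9138529}{81}$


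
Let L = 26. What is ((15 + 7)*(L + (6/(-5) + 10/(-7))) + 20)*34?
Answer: 635664/35 ≈ 18162.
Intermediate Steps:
((15 + 7)*(L + (6/(-5) + 10/(-7))) + 20)*34 = ((15 + 7)*(26 + (6/(-5) + 10/(-7))) + 20)*34 = (22*(26 + (6*(-⅕) + 10*(-⅐))) + 20)*34 = (22*(26 + (-6/5 - 10/7)) + 20)*34 = (22*(26 - 92/35) + 20)*34 = (22*(818/35) + 20)*34 = (17996/35 + 20)*34 = (18696/35)*34 = 635664/35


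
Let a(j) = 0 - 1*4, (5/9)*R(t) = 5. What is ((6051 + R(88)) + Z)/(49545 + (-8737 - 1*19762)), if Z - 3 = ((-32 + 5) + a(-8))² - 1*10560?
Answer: -104/619 ≈ -0.16801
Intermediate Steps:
R(t) = 9 (R(t) = (9/5)*5 = 9)
a(j) = -4 (a(j) = 0 - 4 = -4)
Z = -9596 (Z = 3 + (((-32 + 5) - 4)² - 1*10560) = 3 + ((-27 - 4)² - 10560) = 3 + ((-31)² - 10560) = 3 + (961 - 10560) = 3 - 9599 = -9596)
((6051 + R(88)) + Z)/(49545 + (-8737 - 1*19762)) = ((6051 + 9) - 9596)/(49545 + (-8737 - 1*19762)) = (6060 - 9596)/(49545 + (-8737 - 19762)) = -3536/(49545 - 28499) = -3536/21046 = -3536*1/21046 = -104/619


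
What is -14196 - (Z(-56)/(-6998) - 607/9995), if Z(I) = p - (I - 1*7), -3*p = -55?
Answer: -1489401451871/104917515 ≈ -14196.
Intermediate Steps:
p = 55/3 (p = -1/3*(-55) = 55/3 ≈ 18.333)
Z(I) = 76/3 - I (Z(I) = 55/3 - (I - 1*7) = 55/3 - (I - 7) = 55/3 - (-7 + I) = 55/3 + (7 - I) = 76/3 - I)
-14196 - (Z(-56)/(-6998) - 607/9995) = -14196 - ((76/3 - 1*(-56))/(-6998) - 607/9995) = -14196 - ((76/3 + 56)*(-1/6998) - 607*1/9995) = -14196 - ((244/3)*(-1/6998) - 607/9995) = -14196 - (-122/10497 - 607/9995) = -14196 - 1*(-7591069/104917515) = -14196 + 7591069/104917515 = -1489401451871/104917515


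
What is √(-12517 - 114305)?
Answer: I*√126822 ≈ 356.12*I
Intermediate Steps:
√(-12517 - 114305) = √(-126822) = I*√126822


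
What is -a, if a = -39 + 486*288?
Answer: -139929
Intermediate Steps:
a = 139929 (a = -39 + 139968 = 139929)
-a = -1*139929 = -139929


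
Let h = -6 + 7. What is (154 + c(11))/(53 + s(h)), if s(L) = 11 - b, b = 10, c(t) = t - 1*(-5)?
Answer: 85/27 ≈ 3.1481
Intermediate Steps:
c(t) = 5 + t (c(t) = t + 5 = 5 + t)
h = 1
s(L) = 1 (s(L) = 11 - 1*10 = 11 - 10 = 1)
(154 + c(11))/(53 + s(h)) = (154 + (5 + 11))/(53 + 1) = (154 + 16)/54 = 170*(1/54) = 85/27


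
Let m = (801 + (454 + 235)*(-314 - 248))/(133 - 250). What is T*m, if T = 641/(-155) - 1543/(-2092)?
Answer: -47306328391/4215380 ≈ -11222.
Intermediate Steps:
T = -1101807/324260 (T = 641*(-1/155) - 1543*(-1/2092) = -641/155 + 1543/2092 = -1101807/324260 ≈ -3.3979)
m = 386417/117 (m = (801 + 689*(-562))/(-117) = (801 - 387218)*(-1/117) = -386417*(-1/117) = 386417/117 ≈ 3302.7)
T*m = -1101807/324260*386417/117 = -47306328391/4215380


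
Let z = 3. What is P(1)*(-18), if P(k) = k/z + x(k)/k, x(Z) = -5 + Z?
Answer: 66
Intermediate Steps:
P(k) = k/3 + (-5 + k)/k
P(1)*(-18) = (1 - 5/1 + (⅓)*1)*(-18) = (1 - 5*1 + ⅓)*(-18) = (1 - 5 + ⅓)*(-18) = -11/3*(-18) = 66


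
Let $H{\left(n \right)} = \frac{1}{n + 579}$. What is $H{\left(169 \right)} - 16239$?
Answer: $- \frac{12146771}{748} \approx -16239.0$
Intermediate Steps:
$H{\left(n \right)} = \frac{1}{579 + n}$
$H{\left(169 \right)} - 16239 = \frac{1}{579 + 169} - 16239 = \frac{1}{748} - 16239 = - \frac{12146771}{748}$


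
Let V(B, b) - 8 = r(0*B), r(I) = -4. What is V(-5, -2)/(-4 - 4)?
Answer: -½ ≈ -0.50000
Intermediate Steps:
V(B, b) = 4 (V(B, b) = 8 - 4 = 4)
V(-5, -2)/(-4 - 4) = 4/(-4 - 4) = 4/(-8) = -⅛*4 = -½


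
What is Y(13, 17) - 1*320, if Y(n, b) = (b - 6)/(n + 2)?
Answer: -4789/15 ≈ -319.27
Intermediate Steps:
Y(n, b) = (-6 + b)/(2 + n)
Y(13, 17) - 1*320 = (-6 + 17)/(2 + 13) - 1*320 = 11/15 - 320 = -4789/15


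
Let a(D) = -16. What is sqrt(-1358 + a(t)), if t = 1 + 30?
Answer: I*sqrt(1374) ≈ 37.068*I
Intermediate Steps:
t = 31
sqrt(-1358 + a(t)) = sqrt(-1358 - 16) = sqrt(-1374) = I*sqrt(1374)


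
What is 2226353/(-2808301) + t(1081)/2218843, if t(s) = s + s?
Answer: -4933856222817/6231179015743 ≈ -0.79180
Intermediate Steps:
t(s) = 2*s
2226353/(-2808301) + t(1081)/2218843 = 2226353/(-2808301) + (2*1081)/2218843 = 2226353*(-1/2808301) + 2162*(1/2218843) = -2226353/2808301 + 2162/2218843 = -4933856222817/6231179015743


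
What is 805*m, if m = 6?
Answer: 4830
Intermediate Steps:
805*m = 805*6 = 4830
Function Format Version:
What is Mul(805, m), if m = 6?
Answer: 4830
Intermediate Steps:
Mul(805, m) = Mul(805, 6) = 4830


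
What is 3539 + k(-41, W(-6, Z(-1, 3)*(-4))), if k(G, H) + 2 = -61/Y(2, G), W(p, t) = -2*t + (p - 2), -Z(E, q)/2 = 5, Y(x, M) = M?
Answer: 145078/41 ≈ 3538.5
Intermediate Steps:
Z(E, q) = -10 (Z(E, q) = -2*5 = -10)
W(p, t) = -2 + p - 2*t (W(p, t) = -2*t + (-2 + p) = -2 + p - 2*t)
k(G, H) = -2 - 61/G
3539 + k(-41, W(-6, Z(-1, 3)*(-4))) = 3539 + (-2 - 61/(-41)) = 3539 + (-2 - 61*(-1/41)) = 3539 + (-2 + 61/41) = 3539 - 21/41 = 145078/41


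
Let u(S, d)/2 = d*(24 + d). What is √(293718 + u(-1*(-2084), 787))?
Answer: 2*√392558 ≈ 1253.1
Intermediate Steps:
u(S, d) = 2*d*(24 + d) (u(S, d) = 2*(d*(24 + d)) = 2*d*(24 + d))
√(293718 + u(-1*(-2084), 787)) = √(293718 + 2*787*(24 + 787)) = √(293718 + 2*787*811) = √(293718 + 1276514) = √1570232 = 2*√392558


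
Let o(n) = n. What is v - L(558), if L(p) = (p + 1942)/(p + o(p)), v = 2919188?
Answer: 814452827/279 ≈ 2.9192e+6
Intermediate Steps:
L(p) = (1942 + p)/(2*p) (L(p) = (p + 1942)/(p + p) = (1942 + p)/((2*p)) = (1942 + p)*(1/(2*p)) = (1942 + p)/(2*p))
v - L(558) = 2919188 - (1942 + 558)/(2*558) = 2919188 - 2500/(2*558) = 2919188 - 1*625/279 = 2919188 - 625/279 = 814452827/279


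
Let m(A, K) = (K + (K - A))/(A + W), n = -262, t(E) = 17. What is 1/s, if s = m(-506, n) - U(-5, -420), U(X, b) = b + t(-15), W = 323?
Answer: 61/24589 ≈ 0.0024808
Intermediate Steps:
U(X, b) = 17 + b (U(X, b) = b + 17 = 17 + b)
m(A, K) = (-A + 2*K)/(323 + A) (m(A, K) = (K + (K - A))/(A + 323) = (-A + 2*K)/(323 + A))
s = 24589/61 (s = (-1*(-506) + 2*(-262))/(323 - 506) - (17 - 420) = (506 - 524)/(-183) - 1*(-403) = -1/183*(-18) + 403 = 6/61 + 403 = 24589/61 ≈ 403.10)
1/s = 1/(24589/61) = 61/24589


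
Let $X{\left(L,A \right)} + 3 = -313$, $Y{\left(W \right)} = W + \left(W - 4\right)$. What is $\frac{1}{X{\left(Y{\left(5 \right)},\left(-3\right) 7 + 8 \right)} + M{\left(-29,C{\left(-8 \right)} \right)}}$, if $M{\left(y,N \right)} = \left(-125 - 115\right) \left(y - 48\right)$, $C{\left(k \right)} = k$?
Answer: $\frac{1}{18164} \approx 5.5054 \cdot 10^{-5}$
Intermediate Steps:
$Y{\left(W \right)} = -4 + 2 W$ ($Y{\left(W \right)} = W + \left(-4 + W\right) = -4 + 2 W$)
$X{\left(L,A \right)} = -316$ ($X{\left(L,A \right)} = -3 - 313 = -316$)
$M{\left(y,N \right)} = 11520 - 240 y$ ($M{\left(y,N \right)} = - 240 \left(-48 + y\right) = 11520 - 240 y$)
$\frac{1}{X{\left(Y{\left(5 \right)},\left(-3\right) 7 + 8 \right)} + M{\left(-29,C{\left(-8 \right)} \right)}} = \frac{1}{-316 + \left(11520 - -6960\right)} = \frac{1}{-316 + \left(11520 + 6960\right)} = \frac{1}{-316 + 18480} = \frac{1}{18164}$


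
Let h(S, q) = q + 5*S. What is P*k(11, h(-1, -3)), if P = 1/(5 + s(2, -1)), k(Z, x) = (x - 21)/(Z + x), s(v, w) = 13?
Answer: -29/54 ≈ -0.53704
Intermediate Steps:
k(Z, x) = (-21 + x)/(Z + x)
P = 1/18 (P = 1/(5 + 13) = 1/18 ≈ 0.055556)
P*k(11, h(-1, -3)) = ((-21 + (-3 + 5*(-1)))/(11 + (-3 + 5*(-1))))/18 = ((-21 + (-3 - 5))/(11 + (-3 - 5)))/18 = ((-21 - 8)/(11 - 8))/18 = (-29/3)/18 = ((1/3)*(-29))/18 = (1/18)*(-29/3) = -29/54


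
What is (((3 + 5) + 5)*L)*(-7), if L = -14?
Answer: 1274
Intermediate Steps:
(((3 + 5) + 5)*L)*(-7) = (((3 + 5) + 5)*(-14))*(-7) = ((8 + 5)*(-14))*(-7) = (13*(-14))*(-7) = -182*(-7) = 1274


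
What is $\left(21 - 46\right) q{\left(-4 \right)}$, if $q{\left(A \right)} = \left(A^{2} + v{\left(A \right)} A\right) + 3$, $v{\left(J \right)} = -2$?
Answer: $-675$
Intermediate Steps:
$q{\left(A \right)} = 3 + A^{2} - 2 A$ ($q{\left(A \right)} = \left(A^{2} - 2 A\right) + 3 = 3 + A^{2} - 2 A$)
$\left(21 - 46\right) q{\left(-4 \right)} = \left(21 - 46\right) \left(3 + \left(-4\right)^{2} - -8\right) = - 25 \left(3 + 16 + 8\right) = \left(-25\right) 27 = -675$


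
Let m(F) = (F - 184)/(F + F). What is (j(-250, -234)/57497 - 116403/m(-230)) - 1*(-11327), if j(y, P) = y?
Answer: -20355606163/172491 ≈ -1.1801e+5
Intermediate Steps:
m(F) = (-184 + F)/(2*F) (m(F) = (-184 + F)/((2*F)) = (-184 + F)*(1/(2*F)) = (-184 + F)/(2*F))
(j(-250, -234)/57497 - 116403/m(-230)) - 1*(-11327) = (-250/57497 - 116403*(-460/(-184 - 230))) - 1*(-11327) = (-250*1/57497 - 116403/((½)*(-1/230)*(-414))) + 11327 = (-250/57497 - 116403/9/10) + 11327 = (-250/57497 - 116403*10/9) + 11327 = (-250/57497 - 388010/3) + 11327 = -22309411720/172491 + 11327 = -20355606163/172491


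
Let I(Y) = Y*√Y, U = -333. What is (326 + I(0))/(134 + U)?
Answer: -326/199 ≈ -1.6382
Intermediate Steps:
I(Y) = Y^(3/2)
(326 + I(0))/(134 + U) = (326 + 0^(3/2))/(134 - 333) = (326 + 0)/(-199) = 326*(-1/199) = -326/199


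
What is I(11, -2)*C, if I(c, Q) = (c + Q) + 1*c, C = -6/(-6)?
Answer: 20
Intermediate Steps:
C = 1 (C = -6*(-1/6) = 1)
I(c, Q) = Q + 2*c (I(c, Q) = (Q + c) + c = Q + 2*c)
I(11, -2)*C = (-2 + 2*11)*1 = (-2 + 22)*1 = 20*1 = 20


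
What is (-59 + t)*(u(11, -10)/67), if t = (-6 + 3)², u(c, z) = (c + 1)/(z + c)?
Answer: -600/67 ≈ -8.9552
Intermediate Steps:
u(c, z) = (1 + c)/(c + z)
t = 9 (t = (-3)² = 9)
(-59 + t)*(u(11, -10)/67) = (-59 + 9)*(((1 + 11)/(11 - 10))/67) = -50*12/1/67 = -50*1*12/67 = -600/67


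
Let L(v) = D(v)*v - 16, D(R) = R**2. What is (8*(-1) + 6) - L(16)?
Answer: -4082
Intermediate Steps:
L(v) = -16 + v**3 (L(v) = v**2*v - 16 = v**3 - 16 = -16 + v**3)
(8*(-1) + 6) - L(16) = (8*(-1) + 6) - (-16 + 16**3) = (-8 + 6) - (-16 + 4096) = -2 - 1*4080 = -2 - 4080 = -4082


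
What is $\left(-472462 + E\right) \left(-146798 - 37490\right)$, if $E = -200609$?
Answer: $124038908448$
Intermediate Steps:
$\left(-472462 + E\right) \left(-146798 - 37490\right) = \left(-472462 - 200609\right) \left(-146798 - 37490\right) = \left(-673071\right) \left(-184288\right) = 124038908448$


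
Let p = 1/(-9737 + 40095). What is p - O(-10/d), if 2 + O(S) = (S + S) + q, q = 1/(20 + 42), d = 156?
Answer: 38760181/18351411 ≈ 2.1121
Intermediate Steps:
q = 1/62 ≈ 0.016129
O(S) = -123/62 + 2*S (O(S) = -2 + ((S + S) + 1/62) = -2 + (2*S + 1/62) = -2 + (1/62 + 2*S) = -123/62 + 2*S)
p = 1/30358 ≈ 3.2940e-5
p - O(-10/d) = 1/30358 - (-123/62 + 2*(-10/156)) = 1/30358 - (-123/62 + 2*(-10*1/156)) = 1/30358 - (-123/62 + 2*(-5/78)) = 1/30358 - (-123/62 - 5/39) = 1/30358 - 1*(-5107/2418) = 1/30358 + 5107/2418 = 38760181/18351411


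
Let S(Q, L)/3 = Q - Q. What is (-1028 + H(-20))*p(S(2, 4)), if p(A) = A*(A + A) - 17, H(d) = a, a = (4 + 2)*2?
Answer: 17272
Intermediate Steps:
a = 12 (a = 6*2 = 12)
S(Q, L) = 0 (S(Q, L) = 3*(Q - Q) = 3*0 = 0)
H(d) = 12
p(A) = -17 + 2*A**2 (p(A) = A*(2*A) - 17 = 2*A**2 - 17 = -17 + 2*A**2)
(-1028 + H(-20))*p(S(2, 4)) = (-1028 + 12)*(-17 + 2*0**2) = -1016*(-17 + 2*0) = -1016*(-17 + 0) = -1016*(-17) = 17272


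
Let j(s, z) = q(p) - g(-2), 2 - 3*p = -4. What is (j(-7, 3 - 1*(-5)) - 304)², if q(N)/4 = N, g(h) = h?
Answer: 86436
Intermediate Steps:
p = 2 (p = ⅔ - ⅓*(-4) = ⅔ + 4/3 = 2)
q(N) = 4*N
j(s, z) = 10 (j(s, z) = 4*2 - 1*(-2) = 8 + 2 = 10)
(j(-7, 3 - 1*(-5)) - 304)² = (10 - 304)² = (-294)² = 86436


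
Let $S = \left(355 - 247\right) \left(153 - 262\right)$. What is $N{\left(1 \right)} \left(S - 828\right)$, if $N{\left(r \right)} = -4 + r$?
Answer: $37800$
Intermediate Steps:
$S = -11772$ ($S = 108 \left(-109\right) = -11772$)
$N{\left(1 \right)} \left(S - 828\right) = \left(-4 + 1\right) \left(-11772 - 828\right) = \left(-3\right) \left(-12600\right) = 37800$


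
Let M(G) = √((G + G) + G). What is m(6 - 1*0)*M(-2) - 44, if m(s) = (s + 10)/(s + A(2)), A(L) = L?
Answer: -44 + 2*I*√6 ≈ -44.0 + 4.899*I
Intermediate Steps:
M(G) = √3*√G (M(G) = √(2*G + G) = √(3*G) = √3*√G)
m(s) = (10 + s)/(2 + s) (m(s) = (s + 10)/(s + 2) = (10 + s)/(2 + s))
m(6 - 1*0)*M(-2) - 44 = ((10 + (6 - 1*0))/(2 + (6 - 1*0)))*(√3*√(-2)) - 44 = ((10 + (6 + 0))/(2 + (6 + 0)))*(√3*(I*√2)) - 44 = ((10 + 6)/(2 + 6))*(I*√6) - 44 = (16/8)*(I*√6) - 44 = ((⅛)*16)*(I*√6) - 44 = 2*(I*√6) - 44 = 2*I*√6 - 44 = -44 + 2*I*√6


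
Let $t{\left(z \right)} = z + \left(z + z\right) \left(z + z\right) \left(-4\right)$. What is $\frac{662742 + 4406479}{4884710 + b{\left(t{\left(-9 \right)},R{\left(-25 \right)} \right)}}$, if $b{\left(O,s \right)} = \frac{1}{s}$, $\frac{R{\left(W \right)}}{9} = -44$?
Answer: $\frac{2007411516}{1934345159} \approx 1.0378$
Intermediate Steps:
$R{\left(W \right)} = -396$ ($R{\left(W \right)} = 9 \left(-44\right) = -396$)
$t{\left(z \right)} = z - 16 z^{2}$ ($t{\left(z \right)} = z + 2 z 2 z \left(-4\right) = z + 4 z^{2} \left(-4\right) = z - 16 z^{2}$)
$\frac{662742 + 4406479}{4884710 + b{\left(t{\left(-9 \right)},R{\left(-25 \right)} \right)}} = \frac{662742 + 4406479}{4884710 + \frac{1}{-396}} = \frac{5069221}{4884710 - \frac{1}{396}} = \frac{5069221}{\frac{1934345159}{396}} = 5069221 \cdot \frac{396}{1934345159} = \frac{2007411516}{1934345159}$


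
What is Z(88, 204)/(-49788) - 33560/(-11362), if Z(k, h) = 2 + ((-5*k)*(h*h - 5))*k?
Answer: 1525656199133/47140938 ≈ 32364.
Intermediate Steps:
Z(k, h) = 2 - 5*k**2*(-5 + h**2) (Z(k, h) = 2 + ((-5*k)*(h**2 - 5))*k = 2 + ((-5*k)*(-5 + h**2))*k = 2 + (-5*k*(-5 + h**2))*k = 2 - 5*k**2*(-5 + h**2))
Z(88, 204)/(-49788) - 33560/(-11362) = (2 + 25*88**2 - 5*204**2*88**2)/(-49788) - 33560/(-11362) = (2 + 25*7744 - 5*41616*7744)*(-1/49788) - 33560*(-1/11362) = (2 + 193600 - 1611371520)*(-1/49788) + 16780/5681 = -1611177918*(-1/49788) + 16780/5681 = 268529653/8298 + 16780/5681 = 1525656199133/47140938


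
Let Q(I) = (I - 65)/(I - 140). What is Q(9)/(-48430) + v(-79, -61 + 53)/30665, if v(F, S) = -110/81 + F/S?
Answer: 678031715/2521353477672 ≈ 0.00026892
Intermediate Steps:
Q(I) = (-65 + I)/(-140 + I)
v(F, S) = -110/81 + F/S (v(F, S) = -110*1/81 + F/S = -110/81 + F/S)
Q(9)/(-48430) + v(-79, -61 + 53)/30665 = ((-65 + 9)/(-140 + 9))/(-48430) + (-110/81 - 79/(-61 + 53))/30665 = (-56/(-131))*(-1/48430) + (-110/81 - 79/(-8))*(1/30665) = -1/131*(-56)*(-1/48430) + (-110/81 - 79*(-⅛))*(1/30665) = (56/131)*(-1/48430) + (-110/81 + 79/8)*(1/30665) = -28/3172165 + (5519/648)*(1/30665) = -28/3172165 + 5519/19870920 = 678031715/2521353477672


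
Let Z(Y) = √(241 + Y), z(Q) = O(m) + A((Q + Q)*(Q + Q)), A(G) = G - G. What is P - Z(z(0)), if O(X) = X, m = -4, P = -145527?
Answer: -145527 - √237 ≈ -1.4554e+5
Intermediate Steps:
A(G) = 0
z(Q) = -4 (z(Q) = -4 + 0 = -4)
P - Z(z(0)) = -145527 - √(241 - 4) = -145527 - √237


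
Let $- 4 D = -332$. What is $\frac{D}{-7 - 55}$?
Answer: $- \frac{83}{62} \approx -1.3387$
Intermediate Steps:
$D = 83$ ($D = \left(- \frac{1}{4}\right) \left(-332\right) = 83$)
$\frac{D}{-7 - 55} = \frac{1}{-7 - 55} \cdot 83 = \frac{1}{-62} \cdot 83 = \left(- \frac{1}{62}\right) 83 = - \frac{83}{62}$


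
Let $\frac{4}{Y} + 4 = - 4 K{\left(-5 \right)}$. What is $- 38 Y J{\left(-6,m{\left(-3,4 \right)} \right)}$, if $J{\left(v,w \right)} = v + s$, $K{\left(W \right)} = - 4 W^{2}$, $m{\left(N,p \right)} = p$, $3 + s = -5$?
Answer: $\frac{532}{99} \approx 5.3737$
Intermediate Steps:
$s = -8$ ($s = -3 - 5 = -8$)
$Y = \frac{1}{99}$ ($Y = \frac{4}{-4 - 4 \left(- 4 \left(-5\right)^{2}\right)} = \frac{4}{-4 - 4 \left(\left(-4\right) 25\right)} = \frac{4}{-4 - -400} = \frac{4}{-4 + 400} = \frac{4}{396} = 4 \cdot \frac{1}{396} = \frac{1}{99} \approx 0.010101$)
$J{\left(v,w \right)} = -8 + v$ ($J{\left(v,w \right)} = v - 8 = -8 + v$)
$- 38 Y J{\left(-6,m{\left(-3,4 \right)} \right)} = \left(-38\right) \frac{1}{99} \left(-8 - 6\right) = \left(- \frac{38}{99}\right) \left(-14\right) = \frac{532}{99}$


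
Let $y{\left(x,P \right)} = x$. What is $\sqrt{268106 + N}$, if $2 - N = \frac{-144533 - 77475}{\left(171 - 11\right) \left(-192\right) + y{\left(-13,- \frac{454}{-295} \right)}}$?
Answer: $\frac{2 \sqrt{63306454586837}}{30733} \approx 517.78$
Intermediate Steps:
$N = - \frac{160542}{30733}$ ($N = 2 - \frac{-144533 - 77475}{\left(171 - 11\right) \left(-192\right) - 13} = 2 - - \frac{222008}{160 \left(-192\right) - 13} = 2 - - \frac{222008}{-30720 - 13} = 2 - - \frac{222008}{-30733} = 2 - \left(-222008\right) \left(- \frac{1}{30733}\right) = 2 - \frac{222008}{30733} = - \frac{160542}{30733} \approx -5.2238$)
$\sqrt{268106 + N} = \sqrt{268106 - \frac{160542}{30733}} = \sqrt{\frac{8239541156}{30733}} = \frac{2 \sqrt{63306454586837}}{30733}$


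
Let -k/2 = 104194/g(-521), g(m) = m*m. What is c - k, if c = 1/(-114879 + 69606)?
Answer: 9434078483/12288948393 ≈ 0.76769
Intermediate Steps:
g(m) = m²
k = -208388/271441 (k = -208388/((-521)²) = -208388/271441 ≈ -0.76771)
c = -1/45273 (c = 1/(-45273) = -1/45273 ≈ -2.2088e-5)
c - k = -1/45273 - 1*(-208388/271441) = -1/45273 + 208388/271441 = 9434078483/12288948393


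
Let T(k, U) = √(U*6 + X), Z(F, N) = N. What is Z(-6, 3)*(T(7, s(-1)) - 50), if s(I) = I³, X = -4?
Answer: -150 + 3*I*√10 ≈ -150.0 + 9.4868*I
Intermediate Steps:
T(k, U) = √(-4 + 6*U) (T(k, U) = √(U*6 - 4) = √(6*U - 4) = √(-4 + 6*U))
Z(-6, 3)*(T(7, s(-1)) - 50) = 3*(√(-4 + 6*(-1)³) - 50) = 3*(√(-4 + 6*(-1)) - 50) = 3*(√(-4 - 6) - 50) = 3*(√(-10) - 50) = 3*(I*√10 - 50) = 3*(-50 + I*√10) = -150 + 3*I*√10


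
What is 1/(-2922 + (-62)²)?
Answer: 1/922 ≈ 0.0010846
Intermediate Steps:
1/(-2922 + (-62)²) = 1/(-2922 + 3844) = 1/922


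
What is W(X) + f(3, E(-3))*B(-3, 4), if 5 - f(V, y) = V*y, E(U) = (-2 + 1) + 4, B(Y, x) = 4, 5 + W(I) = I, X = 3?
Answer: -18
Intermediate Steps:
W(I) = -5 + I
E(U) = 3 (E(U) = -1 + 4 = 3)
f(V, y) = 5 - V*y
W(X) + f(3, E(-3))*B(-3, 4) = (-5 + 3) + (5 - 1*3*3)*4 = -2 + (5 - 9)*4 = -2 - 4*4 = -2 - 16 = -18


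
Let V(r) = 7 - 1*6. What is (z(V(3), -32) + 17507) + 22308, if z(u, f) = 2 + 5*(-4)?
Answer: 39797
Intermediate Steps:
V(r) = 1 (V(r) = 7 - 6 = 1)
z(u, f) = -18 (z(u, f) = 2 - 20 = -18)
(z(V(3), -32) + 17507) + 22308 = (-18 + 17507) + 22308 = 17489 + 22308 = 39797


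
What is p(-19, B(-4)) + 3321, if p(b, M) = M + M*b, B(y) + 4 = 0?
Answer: 3393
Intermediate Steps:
B(y) = -4 (B(y) = -4 + 0 = -4)
p(-19, B(-4)) + 3321 = -4*(1 - 19) + 3321 = -4*(-18) + 3321 = 72 + 3321 = 3393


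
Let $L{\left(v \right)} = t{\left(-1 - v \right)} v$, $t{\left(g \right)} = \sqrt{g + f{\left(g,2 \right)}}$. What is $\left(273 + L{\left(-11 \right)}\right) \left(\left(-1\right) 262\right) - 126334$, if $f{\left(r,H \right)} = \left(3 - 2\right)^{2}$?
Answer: $-197860 + 2882 \sqrt{11} \approx -1.883 \cdot 10^{5}$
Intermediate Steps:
$f{\left(r,H \right)} = 1$ ($f{\left(r,H \right)} = 1^{2} = 1$)
$t{\left(g \right)} = \sqrt{1 + g}$ ($t{\left(g \right)} = \sqrt{g + 1} = \sqrt{1 + g}$)
$L{\left(v \right)} = v \sqrt{- v}$ ($L{\left(v \right)} = \sqrt{1 - \left(1 + v\right)} v = \sqrt{- v} v = v \sqrt{- v}$)
$\left(273 + L{\left(-11 \right)}\right) \left(\left(-1\right) 262\right) - 126334 = \left(273 - \left(\left(-1\right) \left(-11\right)\right)^{\frac{3}{2}}\right) \left(\left(-1\right) 262\right) - 126334 = \left(273 - 11^{\frac{3}{2}}\right) \left(-262\right) - 126334 = \left(273 - 11 \sqrt{11}\right) \left(-262\right) - 126334 = \left(-71526 + 2882 \sqrt{11}\right) - 126334 = -197860 + 2882 \sqrt{11}$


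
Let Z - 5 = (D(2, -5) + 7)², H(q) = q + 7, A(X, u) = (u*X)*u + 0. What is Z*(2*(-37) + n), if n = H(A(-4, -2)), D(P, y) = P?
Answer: -7138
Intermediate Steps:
A(X, u) = X*u² (A(X, u) = (X*u)*u + 0 = X*u² + 0 = X*u²)
H(q) = 7 + q
n = -9 (n = 7 - 4*(-2)² = 7 - 4*4 = 7 - 16 = -9)
Z = 86 (Z = 5 + (2 + 7)² = 5 + 9² = 5 + 81 = 86)
Z*(2*(-37) + n) = 86*(2*(-37) - 9) = 86*(-74 - 9) = 86*(-83) = -7138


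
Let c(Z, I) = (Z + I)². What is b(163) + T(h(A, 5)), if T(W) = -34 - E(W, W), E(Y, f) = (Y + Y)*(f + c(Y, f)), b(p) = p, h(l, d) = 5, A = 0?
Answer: -921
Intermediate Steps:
c(Z, I) = (I + Z)²
E(Y, f) = 2*Y*(f + (Y + f)²) (E(Y, f) = (Y + Y)*(f + (f + Y)²) = (2*Y)*(f + (Y + f)²) = 2*Y*(f + (Y + f)²))
T(W) = -34 - 2*W*(W + 4*W²) (T(W) = -34 - 2*W*(W + (W + W)²) = -34 - 2*W*(W + (2*W)²) = -34 - 2*W*(W + 4*W²))
b(163) + T(h(A, 5)) = 163 + (-34 - 2*5²*(1 + 4*5)) = 163 + (-34 - 2*25*(1 + 20)) = 163 + (-34 - 2*25*21) = 163 + (-34 - 1050) = 163 - 1084 = -921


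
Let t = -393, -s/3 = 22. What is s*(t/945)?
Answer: 2882/105 ≈ 27.448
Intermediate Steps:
s = -66 (s = -3*22 = -66)
s*(t/945) = -(-25938)/945 = -66*(-131/315) = 2882/105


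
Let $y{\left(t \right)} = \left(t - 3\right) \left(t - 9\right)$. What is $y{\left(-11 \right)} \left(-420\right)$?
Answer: $-117600$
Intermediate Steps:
$y{\left(t \right)} = \left(-9 + t\right) \left(-3 + t\right)$ ($y{\left(t \right)} = \left(-3 + t\right) \left(-9 + t\right) = \left(-9 + t\right) \left(-3 + t\right)$)
$y{\left(-11 \right)} \left(-420\right) = \left(27 + \left(-11\right)^{2} - -132\right) \left(-420\right) = \left(27 + 121 + 132\right) \left(-420\right) = 280 \left(-420\right) = -117600$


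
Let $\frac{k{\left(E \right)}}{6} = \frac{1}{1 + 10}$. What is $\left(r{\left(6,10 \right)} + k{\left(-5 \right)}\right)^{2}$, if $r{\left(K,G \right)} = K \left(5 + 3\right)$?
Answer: $\frac{285156}{121} \approx 2356.7$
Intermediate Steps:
$k{\left(E \right)} = \frac{6}{11}$ ($k{\left(E \right)} = \frac{6}{1 + 10} = \frac{6}{11}$)
$r{\left(K,G \right)} = 8 K$ ($r{\left(K,G \right)} = K 8 = 8 K$)
$\left(r{\left(6,10 \right)} + k{\left(-5 \right)}\right)^{2} = \left(8 \cdot 6 + \frac{6}{11}\right)^{2} = \left(48 + \frac{6}{11}\right)^{2} = \left(\frac{534}{11}\right)^{2} = \frac{285156}{121}$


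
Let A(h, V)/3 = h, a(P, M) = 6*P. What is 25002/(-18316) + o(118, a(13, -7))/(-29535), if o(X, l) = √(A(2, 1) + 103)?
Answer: -12501/9158 - √109/29535 ≈ -1.3654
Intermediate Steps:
A(h, V) = 3*h
o(X, l) = √109 (o(X, l) = √(3*2 + 103) = √(6 + 103) = √109)
25002/(-18316) + o(118, a(13, -7))/(-29535) = 25002/(-18316) + √109/(-29535) = 25002*(-1/18316) + √109*(-1/29535) = -12501/9158 - √109/29535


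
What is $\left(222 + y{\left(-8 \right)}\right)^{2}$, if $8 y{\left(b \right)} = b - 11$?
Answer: $\frac{3087049}{64} \approx 48235.0$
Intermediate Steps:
$y{\left(b \right)} = - \frac{11}{8} + \frac{b}{8}$ ($y{\left(b \right)} = \frac{b - 11}{8} = \frac{-11 + b}{8} = - \frac{11}{8} + \frac{b}{8}$)
$\left(222 + y{\left(-8 \right)}\right)^{2} = \left(222 + \left(- \frac{11}{8} + \frac{1}{8} \left(-8\right)\right)\right)^{2} = \left(222 - \frac{19}{8}\right)^{2} = \left(\frac{1757}{8}\right)^{2} = \frac{3087049}{64}$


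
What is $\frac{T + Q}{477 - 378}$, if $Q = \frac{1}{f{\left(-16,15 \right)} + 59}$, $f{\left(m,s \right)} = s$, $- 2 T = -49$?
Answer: $\frac{907}{3663} \approx 0.24761$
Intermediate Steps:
$T = \frac{49}{2}$ ($T = \left(- \frac{1}{2}\right) \left(-49\right) = \frac{49}{2} \approx 24.5$)
$Q = \frac{1}{74}$ ($Q = \frac{1}{15 + 59} = \frac{1}{74} \approx 0.013514$)
$\frac{T + Q}{477 - 378} = \frac{\frac{49}{2} + \frac{1}{74}}{477 - 378} = \frac{907}{37 \left(477 - 378\right)} = \frac{907}{37 \cdot 99} = \frac{907}{37} \cdot \frac{1}{99} = \frac{907}{3663}$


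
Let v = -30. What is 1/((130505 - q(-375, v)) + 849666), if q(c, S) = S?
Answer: 1/980201 ≈ 1.0202e-6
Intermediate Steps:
1/((130505 - q(-375, v)) + 849666) = 1/((130505 - 1*(-30)) + 849666) = 1/((130505 + 30) + 849666) = 1/(130535 + 849666) = 1/980201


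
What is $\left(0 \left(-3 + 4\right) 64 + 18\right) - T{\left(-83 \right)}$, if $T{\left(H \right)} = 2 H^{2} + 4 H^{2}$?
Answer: $-41316$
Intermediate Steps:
$T{\left(H \right)} = 6 H^{2}$
$\left(0 \left(-3 + 4\right) 64 + 18\right) - T{\left(-83 \right)} = \left(0 \left(-3 + 4\right) 64 + 18\right) - 6 \left(-83\right)^{2} = \left(0 \cdot 1 \cdot 64 + 18\right) - 6 \cdot 6889 = \left(0 \cdot 64 + 18\right) - 41334 = \left(0 + 18\right) - 41334 = 18 - 41334 = -41316$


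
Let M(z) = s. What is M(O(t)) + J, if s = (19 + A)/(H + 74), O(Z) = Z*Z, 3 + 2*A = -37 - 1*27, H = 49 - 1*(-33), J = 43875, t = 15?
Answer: 13688971/312 ≈ 43875.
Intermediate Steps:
H = 82 (H = 49 + 33 = 82)
A = -67/2 (A = -3/2 + (-37 - 1*27)/2 = -3/2 + (-37 - 27)/2 = -3/2 + (½)*(-64) = -3/2 - 32 = -67/2 ≈ -33.500)
O(Z) = Z²
s = -29/312 (s = (19 - 67/2)/(82 + 74) = -29/2/156 = -29/2*1/156 = -29/312 ≈ -0.092949)
M(z) = -29/312
M(O(t)) + J = -29/312 + 43875 = 13688971/312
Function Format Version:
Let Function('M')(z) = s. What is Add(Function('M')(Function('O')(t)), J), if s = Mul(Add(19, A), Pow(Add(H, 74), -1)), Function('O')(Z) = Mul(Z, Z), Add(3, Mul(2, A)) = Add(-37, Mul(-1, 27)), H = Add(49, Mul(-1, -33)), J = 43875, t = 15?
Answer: Rational(13688971, 312) ≈ 43875.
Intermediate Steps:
H = 82 (H = Add(49, 33) = 82)
A = Rational(-67, 2) (A = Add(Rational(-3, 2), Mul(Rational(1, 2), Add(-37, Mul(-1, 27)))) = Add(Rational(-3, 2), Mul(Rational(1, 2), Add(-37, -27))) = Add(Rational(-3, 2), Mul(Rational(1, 2), -64)) = Add(Rational(-3, 2), -32) = Rational(-67, 2) ≈ -33.500)
Function('O')(Z) = Pow(Z, 2)
s = Rational(-29, 312) (s = Mul(Add(19, Rational(-67, 2)), Pow(Add(82, 74), -1)) = Mul(Rational(-29, 2), Pow(156, -1)) = Mul(Rational(-29, 2), Rational(1, 156)) = Rational(-29, 312) ≈ -0.092949)
Function('M')(z) = Rational(-29, 312)
Add(Function('M')(Function('O')(t)), J) = Add(Rational(-29, 312), 43875) = Rational(13688971, 312)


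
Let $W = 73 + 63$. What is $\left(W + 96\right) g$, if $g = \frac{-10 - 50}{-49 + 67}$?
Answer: $- \frac{2320}{3} \approx -773.33$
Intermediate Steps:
$g = - \frac{10}{3}$ ($g = - \frac{60}{18} = \left(-60\right) \frac{1}{18} = - \frac{10}{3} \approx -3.3333$)
$W = 136$
$\left(W + 96\right) g = \left(136 + 96\right) \left(- \frac{10}{3}\right) = 232 \left(- \frac{10}{3}\right) = - \frac{2320}{3}$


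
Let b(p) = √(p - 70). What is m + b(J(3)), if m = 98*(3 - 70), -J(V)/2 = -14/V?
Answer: -6566 + I*√546/3 ≈ -6566.0 + 7.7889*I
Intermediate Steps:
J(V) = 28/V (J(V) = -(-28)/V = 28/V)
b(p) = √(-70 + p)
m = -6566 (m = 98*(-67) = -6566)
m + b(J(3)) = -6566 + √(-70 + 28/3) = -6566 + √(-182/3) = -6566 + I*√546/3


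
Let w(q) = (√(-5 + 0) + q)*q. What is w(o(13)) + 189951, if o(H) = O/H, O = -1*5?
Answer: 32101744/169 - 5*I*√5/13 ≈ 1.8995e+5 - 0.86003*I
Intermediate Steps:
O = -5
o(H) = -5/H
w(q) = q*(q + I*√5) (w(q) = (√(-5) + q)*q = (I*√5 + q)*q = (q + I*√5)*q = q*(q + I*√5))
w(o(13)) + 189951 = (-5/13)*(-5/13 + I*√5) + 189951 = (-5*1/13)*(-5*1/13 + I*√5) + 189951 = -5*(-5/13 + I*√5)/13 + 189951 = (25/169 - 5*I*√5/13) + 189951 = 32101744/169 - 5*I*√5/13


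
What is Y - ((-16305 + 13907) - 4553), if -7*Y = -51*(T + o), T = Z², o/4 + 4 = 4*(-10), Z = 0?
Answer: 39681/7 ≈ 5668.7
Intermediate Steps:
o = -176 (o = -16 + 4*(4*(-10)) = -16 + 4*(-40) = -16 - 160 = -176)
T = 0 (T = 0² = 0)
Y = -8976/7 (Y = -(-51)*(0 - 176)/7 = -(-51)*(-176)/7 = -⅐*8976 = -8976/7 ≈ -1282.3)
Y - ((-16305 + 13907) - 4553) = -8976/7 - ((-16305 + 13907) - 4553) = -8976/7 - (-2398 - 4553) = -8976/7 - 1*(-6951) = -8976/7 + 6951 = 39681/7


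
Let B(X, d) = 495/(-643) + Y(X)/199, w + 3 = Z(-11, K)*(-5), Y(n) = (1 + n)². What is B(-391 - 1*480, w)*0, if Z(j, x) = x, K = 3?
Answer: 0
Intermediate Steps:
w = -18 (w = -3 + 3*(-5) = -3 - 15 = -18)
B(X, d) = -495/643 + (1 + X)²/199 (B(X, d) = 495/(-643) + (1 + X)²/199 = 495*(-1/643) + (1 + X)²*(1/199) = -495/643 + (1 + X)²/199)
B(-391 - 1*480, w)*0 = (-495/643 + (1 + (-391 - 1*480))²/199)*0 = (-495/643 + (1 + (-391 - 480))²/199)*0 = (-495/643 + (1 - 871)²/199)*0 = (-495/643 + (1/199)*(-870)²)*0 = (-495/643 + (1/199)*756900)*0 = (-495/643 + 756900/199)*0 = (486588195/127957)*0 = 0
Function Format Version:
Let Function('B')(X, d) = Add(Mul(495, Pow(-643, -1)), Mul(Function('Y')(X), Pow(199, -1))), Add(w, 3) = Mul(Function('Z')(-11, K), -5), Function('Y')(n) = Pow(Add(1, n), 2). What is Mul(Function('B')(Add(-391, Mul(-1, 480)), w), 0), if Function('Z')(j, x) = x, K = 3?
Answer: 0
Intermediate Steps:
w = -18 (w = Add(-3, Mul(3, -5)) = Add(-3, -15) = -18)
Function('B')(X, d) = Add(Rational(-495, 643), Mul(Rational(1, 199), Pow(Add(1, X), 2))) (Function('B')(X, d) = Add(Mul(495, Pow(-643, -1)), Mul(Pow(Add(1, X), 2), Pow(199, -1))) = Add(Mul(495, Rational(-1, 643)), Mul(Pow(Add(1, X), 2), Rational(1, 199))) = Add(Rational(-495, 643), Mul(Rational(1, 199), Pow(Add(1, X), 2))))
Mul(Function('B')(Add(-391, Mul(-1, 480)), w), 0) = Mul(Add(Rational(-495, 643), Mul(Rational(1, 199), Pow(Add(1, Add(-391, Mul(-1, 480))), 2))), 0) = Mul(Add(Rational(-495, 643), Mul(Rational(1, 199), Pow(Add(1, Add(-391, -480)), 2))), 0) = Mul(Add(Rational(-495, 643), Mul(Rational(1, 199), Pow(Add(1, -871), 2))), 0) = Mul(Add(Rational(-495, 643), Mul(Rational(1, 199), Pow(-870, 2))), 0) = Mul(Add(Rational(-495, 643), Mul(Rational(1, 199), 756900)), 0) = Mul(Add(Rational(-495, 643), Rational(756900, 199)), 0) = Mul(Rational(486588195, 127957), 0) = 0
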